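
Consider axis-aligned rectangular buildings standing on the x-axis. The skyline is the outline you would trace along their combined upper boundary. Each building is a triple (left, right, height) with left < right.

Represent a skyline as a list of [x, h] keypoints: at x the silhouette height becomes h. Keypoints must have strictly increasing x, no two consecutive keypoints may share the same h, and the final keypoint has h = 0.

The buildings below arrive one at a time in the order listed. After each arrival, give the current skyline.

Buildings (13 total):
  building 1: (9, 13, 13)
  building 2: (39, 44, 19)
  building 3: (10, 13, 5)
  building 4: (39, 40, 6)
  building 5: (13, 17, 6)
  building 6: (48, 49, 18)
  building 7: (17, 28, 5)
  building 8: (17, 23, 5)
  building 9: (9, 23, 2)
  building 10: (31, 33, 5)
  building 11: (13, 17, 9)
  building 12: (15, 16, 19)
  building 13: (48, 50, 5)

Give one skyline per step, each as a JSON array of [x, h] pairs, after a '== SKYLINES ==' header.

== SKYLINES ==
[[9,13],[13,0]]
[[9,13],[13,0],[39,19],[44,0]]
[[9,13],[13,0],[39,19],[44,0]]
[[9,13],[13,0],[39,19],[44,0]]
[[9,13],[13,6],[17,0],[39,19],[44,0]]
[[9,13],[13,6],[17,0],[39,19],[44,0],[48,18],[49,0]]
[[9,13],[13,6],[17,5],[28,0],[39,19],[44,0],[48,18],[49,0]]
[[9,13],[13,6],[17,5],[28,0],[39,19],[44,0],[48,18],[49,0]]
[[9,13],[13,6],[17,5],[28,0],[39,19],[44,0],[48,18],[49,0]]
[[9,13],[13,6],[17,5],[28,0],[31,5],[33,0],[39,19],[44,0],[48,18],[49,0]]
[[9,13],[13,9],[17,5],[28,0],[31,5],[33,0],[39,19],[44,0],[48,18],[49,0]]
[[9,13],[13,9],[15,19],[16,9],[17,5],[28,0],[31,5],[33,0],[39,19],[44,0],[48,18],[49,0]]
[[9,13],[13,9],[15,19],[16,9],[17,5],[28,0],[31,5],[33,0],[39,19],[44,0],[48,18],[49,5],[50,0]]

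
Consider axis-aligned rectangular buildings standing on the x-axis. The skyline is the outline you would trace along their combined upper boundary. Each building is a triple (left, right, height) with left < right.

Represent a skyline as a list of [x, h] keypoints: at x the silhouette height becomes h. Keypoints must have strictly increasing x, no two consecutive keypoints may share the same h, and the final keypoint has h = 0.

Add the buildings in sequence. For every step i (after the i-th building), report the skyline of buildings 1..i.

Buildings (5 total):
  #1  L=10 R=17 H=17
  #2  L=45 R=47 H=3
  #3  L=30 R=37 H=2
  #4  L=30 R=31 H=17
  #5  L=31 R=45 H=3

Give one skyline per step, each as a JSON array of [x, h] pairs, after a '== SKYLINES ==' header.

== SKYLINES ==
[[10,17],[17,0]]
[[10,17],[17,0],[45,3],[47,0]]
[[10,17],[17,0],[30,2],[37,0],[45,3],[47,0]]
[[10,17],[17,0],[30,17],[31,2],[37,0],[45,3],[47,0]]
[[10,17],[17,0],[30,17],[31,3],[47,0]]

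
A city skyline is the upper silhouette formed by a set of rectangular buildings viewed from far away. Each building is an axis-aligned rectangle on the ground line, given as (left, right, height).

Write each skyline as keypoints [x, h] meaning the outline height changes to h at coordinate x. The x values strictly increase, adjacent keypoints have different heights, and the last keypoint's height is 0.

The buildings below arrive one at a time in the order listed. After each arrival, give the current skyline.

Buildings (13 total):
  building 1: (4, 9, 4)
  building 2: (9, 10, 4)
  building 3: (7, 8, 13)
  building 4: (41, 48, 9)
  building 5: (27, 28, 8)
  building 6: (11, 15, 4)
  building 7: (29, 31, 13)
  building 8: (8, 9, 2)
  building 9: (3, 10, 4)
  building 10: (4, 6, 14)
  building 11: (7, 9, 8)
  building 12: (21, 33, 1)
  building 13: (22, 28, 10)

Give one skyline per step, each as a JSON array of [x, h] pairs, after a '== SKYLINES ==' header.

== SKYLINES ==
[[4,4],[9,0]]
[[4,4],[10,0]]
[[4,4],[7,13],[8,4],[10,0]]
[[4,4],[7,13],[8,4],[10,0],[41,9],[48,0]]
[[4,4],[7,13],[8,4],[10,0],[27,8],[28,0],[41,9],[48,0]]
[[4,4],[7,13],[8,4],[10,0],[11,4],[15,0],[27,8],[28,0],[41,9],[48,0]]
[[4,4],[7,13],[8,4],[10,0],[11,4],[15,0],[27,8],[28,0],[29,13],[31,0],[41,9],[48,0]]
[[4,4],[7,13],[8,4],[10,0],[11,4],[15,0],[27,8],[28,0],[29,13],[31,0],[41,9],[48,0]]
[[3,4],[7,13],[8,4],[10,0],[11,4],[15,0],[27,8],[28,0],[29,13],[31,0],[41,9],[48,0]]
[[3,4],[4,14],[6,4],[7,13],[8,4],[10,0],[11,4],[15,0],[27,8],[28,0],[29,13],[31,0],[41,9],[48,0]]
[[3,4],[4,14],[6,4],[7,13],[8,8],[9,4],[10,0],[11,4],[15,0],[27,8],[28,0],[29,13],[31,0],[41,9],[48,0]]
[[3,4],[4,14],[6,4],[7,13],[8,8],[9,4],[10,0],[11,4],[15,0],[21,1],[27,8],[28,1],[29,13],[31,1],[33,0],[41,9],[48,0]]
[[3,4],[4,14],[6,4],[7,13],[8,8],[9,4],[10,0],[11,4],[15,0],[21,1],[22,10],[28,1],[29,13],[31,1],[33,0],[41,9],[48,0]]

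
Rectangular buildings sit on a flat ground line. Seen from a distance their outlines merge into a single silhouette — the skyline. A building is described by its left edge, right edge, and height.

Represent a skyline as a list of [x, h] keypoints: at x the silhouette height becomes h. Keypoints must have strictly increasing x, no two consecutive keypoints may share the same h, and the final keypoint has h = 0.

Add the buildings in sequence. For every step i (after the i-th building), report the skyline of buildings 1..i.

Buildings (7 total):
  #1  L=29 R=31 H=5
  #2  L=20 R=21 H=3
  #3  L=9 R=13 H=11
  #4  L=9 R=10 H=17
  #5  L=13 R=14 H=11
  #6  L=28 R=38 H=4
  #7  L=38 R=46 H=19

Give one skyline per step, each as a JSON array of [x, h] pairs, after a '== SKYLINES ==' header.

== SKYLINES ==
[[29,5],[31,0]]
[[20,3],[21,0],[29,5],[31,0]]
[[9,11],[13,0],[20,3],[21,0],[29,5],[31,0]]
[[9,17],[10,11],[13,0],[20,3],[21,0],[29,5],[31,0]]
[[9,17],[10,11],[14,0],[20,3],[21,0],[29,5],[31,0]]
[[9,17],[10,11],[14,0],[20,3],[21,0],[28,4],[29,5],[31,4],[38,0]]
[[9,17],[10,11],[14,0],[20,3],[21,0],[28,4],[29,5],[31,4],[38,19],[46,0]]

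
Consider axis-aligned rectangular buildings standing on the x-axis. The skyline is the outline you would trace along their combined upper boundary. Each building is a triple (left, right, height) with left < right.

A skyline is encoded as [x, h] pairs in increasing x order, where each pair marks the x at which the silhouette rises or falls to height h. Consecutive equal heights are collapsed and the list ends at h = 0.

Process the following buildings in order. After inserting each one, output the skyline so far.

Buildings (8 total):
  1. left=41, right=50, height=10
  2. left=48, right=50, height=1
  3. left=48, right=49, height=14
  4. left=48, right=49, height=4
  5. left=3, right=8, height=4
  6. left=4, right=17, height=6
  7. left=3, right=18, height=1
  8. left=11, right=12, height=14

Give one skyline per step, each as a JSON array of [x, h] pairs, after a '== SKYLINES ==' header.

== SKYLINES ==
[[41,10],[50,0]]
[[41,10],[50,0]]
[[41,10],[48,14],[49,10],[50,0]]
[[41,10],[48,14],[49,10],[50,0]]
[[3,4],[8,0],[41,10],[48,14],[49,10],[50,0]]
[[3,4],[4,6],[17,0],[41,10],[48,14],[49,10],[50,0]]
[[3,4],[4,6],[17,1],[18,0],[41,10],[48,14],[49,10],[50,0]]
[[3,4],[4,6],[11,14],[12,6],[17,1],[18,0],[41,10],[48,14],[49,10],[50,0]]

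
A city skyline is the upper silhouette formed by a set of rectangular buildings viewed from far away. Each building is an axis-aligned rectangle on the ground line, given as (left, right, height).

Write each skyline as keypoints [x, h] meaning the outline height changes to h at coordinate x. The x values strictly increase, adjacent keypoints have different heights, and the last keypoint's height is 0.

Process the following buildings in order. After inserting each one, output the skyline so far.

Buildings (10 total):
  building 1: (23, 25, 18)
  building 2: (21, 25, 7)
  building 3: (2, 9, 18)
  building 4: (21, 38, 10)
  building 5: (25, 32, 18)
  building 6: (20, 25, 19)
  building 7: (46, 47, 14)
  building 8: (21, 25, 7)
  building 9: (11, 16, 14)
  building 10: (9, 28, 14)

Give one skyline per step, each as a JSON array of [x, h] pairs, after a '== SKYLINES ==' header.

== SKYLINES ==
[[23,18],[25,0]]
[[21,7],[23,18],[25,0]]
[[2,18],[9,0],[21,7],[23,18],[25,0]]
[[2,18],[9,0],[21,10],[23,18],[25,10],[38,0]]
[[2,18],[9,0],[21,10],[23,18],[32,10],[38,0]]
[[2,18],[9,0],[20,19],[25,18],[32,10],[38,0]]
[[2,18],[9,0],[20,19],[25,18],[32,10],[38,0],[46,14],[47,0]]
[[2,18],[9,0],[20,19],[25,18],[32,10],[38,0],[46,14],[47,0]]
[[2,18],[9,0],[11,14],[16,0],[20,19],[25,18],[32,10],[38,0],[46,14],[47,0]]
[[2,18],[9,14],[20,19],[25,18],[32,10],[38,0],[46,14],[47,0]]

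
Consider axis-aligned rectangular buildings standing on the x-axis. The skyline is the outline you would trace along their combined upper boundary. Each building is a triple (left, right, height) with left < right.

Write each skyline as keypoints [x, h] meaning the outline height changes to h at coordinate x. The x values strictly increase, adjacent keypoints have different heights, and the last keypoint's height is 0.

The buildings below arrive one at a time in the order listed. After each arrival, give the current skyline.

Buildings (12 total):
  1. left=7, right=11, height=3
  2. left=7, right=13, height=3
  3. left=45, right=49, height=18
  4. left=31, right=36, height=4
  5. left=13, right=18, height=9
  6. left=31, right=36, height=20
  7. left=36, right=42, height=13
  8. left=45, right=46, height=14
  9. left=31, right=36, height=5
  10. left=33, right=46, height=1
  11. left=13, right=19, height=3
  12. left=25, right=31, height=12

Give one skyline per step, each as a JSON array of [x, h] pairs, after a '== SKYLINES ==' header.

== SKYLINES ==
[[7,3],[11,0]]
[[7,3],[13,0]]
[[7,3],[13,0],[45,18],[49,0]]
[[7,3],[13,0],[31,4],[36,0],[45,18],[49,0]]
[[7,3],[13,9],[18,0],[31,4],[36,0],[45,18],[49,0]]
[[7,3],[13,9],[18,0],[31,20],[36,0],[45,18],[49,0]]
[[7,3],[13,9],[18,0],[31,20],[36,13],[42,0],[45,18],[49,0]]
[[7,3],[13,9],[18,0],[31,20],[36,13],[42,0],[45,18],[49,0]]
[[7,3],[13,9],[18,0],[31,20],[36,13],[42,0],[45,18],[49,0]]
[[7,3],[13,9],[18,0],[31,20],[36,13],[42,1],[45,18],[49,0]]
[[7,3],[13,9],[18,3],[19,0],[31,20],[36,13],[42,1],[45,18],[49,0]]
[[7,3],[13,9],[18,3],[19,0],[25,12],[31,20],[36,13],[42,1],[45,18],[49,0]]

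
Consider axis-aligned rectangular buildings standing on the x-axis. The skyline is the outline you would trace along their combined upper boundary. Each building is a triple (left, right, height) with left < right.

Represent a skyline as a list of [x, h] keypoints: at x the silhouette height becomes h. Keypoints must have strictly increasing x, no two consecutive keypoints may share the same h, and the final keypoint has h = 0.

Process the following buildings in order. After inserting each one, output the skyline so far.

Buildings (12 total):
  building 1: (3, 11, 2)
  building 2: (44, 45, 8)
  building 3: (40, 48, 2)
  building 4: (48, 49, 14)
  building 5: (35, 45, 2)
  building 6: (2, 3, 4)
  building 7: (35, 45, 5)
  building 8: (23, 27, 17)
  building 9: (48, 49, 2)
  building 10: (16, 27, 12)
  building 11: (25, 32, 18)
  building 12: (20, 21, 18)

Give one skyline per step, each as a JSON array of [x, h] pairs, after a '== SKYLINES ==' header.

== SKYLINES ==
[[3,2],[11,0]]
[[3,2],[11,0],[44,8],[45,0]]
[[3,2],[11,0],[40,2],[44,8],[45,2],[48,0]]
[[3,2],[11,0],[40,2],[44,8],[45,2],[48,14],[49,0]]
[[3,2],[11,0],[35,2],[44,8],[45,2],[48,14],[49,0]]
[[2,4],[3,2],[11,0],[35,2],[44,8],[45,2],[48,14],[49,0]]
[[2,4],[3,2],[11,0],[35,5],[44,8],[45,2],[48,14],[49,0]]
[[2,4],[3,2],[11,0],[23,17],[27,0],[35,5],[44,8],[45,2],[48,14],[49,0]]
[[2,4],[3,2],[11,0],[23,17],[27,0],[35,5],[44,8],[45,2],[48,14],[49,0]]
[[2,4],[3,2],[11,0],[16,12],[23,17],[27,0],[35,5],[44,8],[45,2],[48,14],[49,0]]
[[2,4],[3,2],[11,0],[16,12],[23,17],[25,18],[32,0],[35,5],[44,8],[45,2],[48,14],[49,0]]
[[2,4],[3,2],[11,0],[16,12],[20,18],[21,12],[23,17],[25,18],[32,0],[35,5],[44,8],[45,2],[48,14],[49,0]]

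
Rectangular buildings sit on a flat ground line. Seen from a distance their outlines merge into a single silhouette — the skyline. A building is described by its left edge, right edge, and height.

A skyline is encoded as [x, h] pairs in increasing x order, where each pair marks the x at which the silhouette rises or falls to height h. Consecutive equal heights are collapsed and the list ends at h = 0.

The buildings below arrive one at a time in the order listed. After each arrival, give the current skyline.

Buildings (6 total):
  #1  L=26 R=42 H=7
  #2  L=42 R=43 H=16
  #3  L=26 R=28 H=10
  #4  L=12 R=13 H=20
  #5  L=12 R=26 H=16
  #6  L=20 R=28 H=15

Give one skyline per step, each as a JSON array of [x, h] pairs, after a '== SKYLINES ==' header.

== SKYLINES ==
[[26,7],[42,0]]
[[26,7],[42,16],[43,0]]
[[26,10],[28,7],[42,16],[43,0]]
[[12,20],[13,0],[26,10],[28,7],[42,16],[43,0]]
[[12,20],[13,16],[26,10],[28,7],[42,16],[43,0]]
[[12,20],[13,16],[26,15],[28,7],[42,16],[43,0]]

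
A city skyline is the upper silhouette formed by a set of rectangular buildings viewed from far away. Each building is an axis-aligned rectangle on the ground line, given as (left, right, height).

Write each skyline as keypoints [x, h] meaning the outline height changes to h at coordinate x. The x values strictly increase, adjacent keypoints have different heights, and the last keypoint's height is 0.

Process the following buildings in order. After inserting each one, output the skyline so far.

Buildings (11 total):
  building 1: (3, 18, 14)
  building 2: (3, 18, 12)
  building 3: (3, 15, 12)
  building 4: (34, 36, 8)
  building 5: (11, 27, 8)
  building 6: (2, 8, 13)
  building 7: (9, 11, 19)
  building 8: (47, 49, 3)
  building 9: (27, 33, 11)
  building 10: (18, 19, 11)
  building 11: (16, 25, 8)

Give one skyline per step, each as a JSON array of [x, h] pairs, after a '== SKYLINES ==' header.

== SKYLINES ==
[[3,14],[18,0]]
[[3,14],[18,0]]
[[3,14],[18,0]]
[[3,14],[18,0],[34,8],[36,0]]
[[3,14],[18,8],[27,0],[34,8],[36,0]]
[[2,13],[3,14],[18,8],[27,0],[34,8],[36,0]]
[[2,13],[3,14],[9,19],[11,14],[18,8],[27,0],[34,8],[36,0]]
[[2,13],[3,14],[9,19],[11,14],[18,8],[27,0],[34,8],[36,0],[47,3],[49,0]]
[[2,13],[3,14],[9,19],[11,14],[18,8],[27,11],[33,0],[34,8],[36,0],[47,3],[49,0]]
[[2,13],[3,14],[9,19],[11,14],[18,11],[19,8],[27,11],[33,0],[34,8],[36,0],[47,3],[49,0]]
[[2,13],[3,14],[9,19],[11,14],[18,11],[19,8],[27,11],[33,0],[34,8],[36,0],[47,3],[49,0]]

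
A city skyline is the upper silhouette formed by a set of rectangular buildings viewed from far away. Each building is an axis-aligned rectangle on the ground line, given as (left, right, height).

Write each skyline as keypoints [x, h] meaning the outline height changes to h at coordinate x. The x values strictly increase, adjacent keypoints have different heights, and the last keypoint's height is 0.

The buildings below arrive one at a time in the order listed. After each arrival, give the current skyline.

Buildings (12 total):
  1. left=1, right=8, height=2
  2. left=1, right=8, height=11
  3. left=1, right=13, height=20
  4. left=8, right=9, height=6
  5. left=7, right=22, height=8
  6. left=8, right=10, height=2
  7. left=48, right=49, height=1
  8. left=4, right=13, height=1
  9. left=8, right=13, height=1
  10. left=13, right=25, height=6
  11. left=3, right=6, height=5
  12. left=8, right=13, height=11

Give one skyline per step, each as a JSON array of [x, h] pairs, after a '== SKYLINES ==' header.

== SKYLINES ==
[[1,2],[8,0]]
[[1,11],[8,0]]
[[1,20],[13,0]]
[[1,20],[13,0]]
[[1,20],[13,8],[22,0]]
[[1,20],[13,8],[22,0]]
[[1,20],[13,8],[22,0],[48,1],[49,0]]
[[1,20],[13,8],[22,0],[48,1],[49,0]]
[[1,20],[13,8],[22,0],[48,1],[49,0]]
[[1,20],[13,8],[22,6],[25,0],[48,1],[49,0]]
[[1,20],[13,8],[22,6],[25,0],[48,1],[49,0]]
[[1,20],[13,8],[22,6],[25,0],[48,1],[49,0]]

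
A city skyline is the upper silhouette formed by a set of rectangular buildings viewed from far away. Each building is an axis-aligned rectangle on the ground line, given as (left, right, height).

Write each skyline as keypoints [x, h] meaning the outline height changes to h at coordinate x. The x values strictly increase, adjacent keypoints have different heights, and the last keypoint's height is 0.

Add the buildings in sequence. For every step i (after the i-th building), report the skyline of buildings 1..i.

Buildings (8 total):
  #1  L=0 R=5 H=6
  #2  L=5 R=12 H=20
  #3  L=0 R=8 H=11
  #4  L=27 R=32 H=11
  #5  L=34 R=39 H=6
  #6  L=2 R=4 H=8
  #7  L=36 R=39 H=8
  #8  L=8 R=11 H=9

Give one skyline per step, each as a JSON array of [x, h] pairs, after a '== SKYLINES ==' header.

== SKYLINES ==
[[0,6],[5,0]]
[[0,6],[5,20],[12,0]]
[[0,11],[5,20],[12,0]]
[[0,11],[5,20],[12,0],[27,11],[32,0]]
[[0,11],[5,20],[12,0],[27,11],[32,0],[34,6],[39,0]]
[[0,11],[5,20],[12,0],[27,11],[32,0],[34,6],[39,0]]
[[0,11],[5,20],[12,0],[27,11],[32,0],[34,6],[36,8],[39,0]]
[[0,11],[5,20],[12,0],[27,11],[32,0],[34,6],[36,8],[39,0]]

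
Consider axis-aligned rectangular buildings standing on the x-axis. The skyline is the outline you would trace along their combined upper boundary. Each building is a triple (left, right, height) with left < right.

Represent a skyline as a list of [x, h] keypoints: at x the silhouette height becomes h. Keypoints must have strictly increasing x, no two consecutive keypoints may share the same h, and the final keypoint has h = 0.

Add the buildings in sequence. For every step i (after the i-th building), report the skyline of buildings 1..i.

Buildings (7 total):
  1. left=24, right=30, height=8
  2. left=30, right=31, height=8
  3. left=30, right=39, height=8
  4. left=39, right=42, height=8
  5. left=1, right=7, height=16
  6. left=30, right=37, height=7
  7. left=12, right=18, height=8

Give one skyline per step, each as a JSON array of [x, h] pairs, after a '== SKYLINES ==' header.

== SKYLINES ==
[[24,8],[30,0]]
[[24,8],[31,0]]
[[24,8],[39,0]]
[[24,8],[42,0]]
[[1,16],[7,0],[24,8],[42,0]]
[[1,16],[7,0],[24,8],[42,0]]
[[1,16],[7,0],[12,8],[18,0],[24,8],[42,0]]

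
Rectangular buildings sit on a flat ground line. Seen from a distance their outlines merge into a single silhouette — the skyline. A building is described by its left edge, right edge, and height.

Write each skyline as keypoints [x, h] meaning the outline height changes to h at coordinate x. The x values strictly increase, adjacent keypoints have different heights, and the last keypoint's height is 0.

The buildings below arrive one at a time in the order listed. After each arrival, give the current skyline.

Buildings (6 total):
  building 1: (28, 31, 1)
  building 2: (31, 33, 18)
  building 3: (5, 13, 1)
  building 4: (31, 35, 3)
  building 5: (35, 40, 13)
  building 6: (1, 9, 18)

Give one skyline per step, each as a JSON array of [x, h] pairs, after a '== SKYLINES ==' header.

== SKYLINES ==
[[28,1],[31,0]]
[[28,1],[31,18],[33,0]]
[[5,1],[13,0],[28,1],[31,18],[33,0]]
[[5,1],[13,0],[28,1],[31,18],[33,3],[35,0]]
[[5,1],[13,0],[28,1],[31,18],[33,3],[35,13],[40,0]]
[[1,18],[9,1],[13,0],[28,1],[31,18],[33,3],[35,13],[40,0]]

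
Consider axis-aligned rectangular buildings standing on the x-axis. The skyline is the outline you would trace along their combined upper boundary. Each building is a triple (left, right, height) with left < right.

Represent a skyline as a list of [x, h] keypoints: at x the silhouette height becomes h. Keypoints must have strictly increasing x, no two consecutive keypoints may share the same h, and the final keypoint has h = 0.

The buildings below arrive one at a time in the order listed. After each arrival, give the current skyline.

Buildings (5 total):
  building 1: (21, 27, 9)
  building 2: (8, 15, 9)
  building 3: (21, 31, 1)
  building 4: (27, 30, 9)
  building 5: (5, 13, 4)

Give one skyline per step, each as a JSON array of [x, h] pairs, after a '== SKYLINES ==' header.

== SKYLINES ==
[[21,9],[27,0]]
[[8,9],[15,0],[21,9],[27,0]]
[[8,9],[15,0],[21,9],[27,1],[31,0]]
[[8,9],[15,0],[21,9],[30,1],[31,0]]
[[5,4],[8,9],[15,0],[21,9],[30,1],[31,0]]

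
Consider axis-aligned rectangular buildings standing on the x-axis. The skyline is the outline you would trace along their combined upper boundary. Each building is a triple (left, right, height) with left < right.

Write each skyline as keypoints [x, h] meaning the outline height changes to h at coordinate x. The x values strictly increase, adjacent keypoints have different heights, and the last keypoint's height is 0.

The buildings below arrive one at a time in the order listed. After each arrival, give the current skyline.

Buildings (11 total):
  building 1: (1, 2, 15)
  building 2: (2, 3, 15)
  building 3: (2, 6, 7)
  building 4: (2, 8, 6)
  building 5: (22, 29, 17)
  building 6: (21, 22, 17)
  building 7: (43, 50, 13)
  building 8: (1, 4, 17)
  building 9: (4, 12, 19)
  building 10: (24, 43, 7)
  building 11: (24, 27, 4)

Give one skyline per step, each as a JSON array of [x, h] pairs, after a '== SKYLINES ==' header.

== SKYLINES ==
[[1,15],[2,0]]
[[1,15],[3,0]]
[[1,15],[3,7],[6,0]]
[[1,15],[3,7],[6,6],[8,0]]
[[1,15],[3,7],[6,6],[8,0],[22,17],[29,0]]
[[1,15],[3,7],[6,6],[8,0],[21,17],[29,0]]
[[1,15],[3,7],[6,6],[8,0],[21,17],[29,0],[43,13],[50,0]]
[[1,17],[4,7],[6,6],[8,0],[21,17],[29,0],[43,13],[50,0]]
[[1,17],[4,19],[12,0],[21,17],[29,0],[43,13],[50,0]]
[[1,17],[4,19],[12,0],[21,17],[29,7],[43,13],[50,0]]
[[1,17],[4,19],[12,0],[21,17],[29,7],[43,13],[50,0]]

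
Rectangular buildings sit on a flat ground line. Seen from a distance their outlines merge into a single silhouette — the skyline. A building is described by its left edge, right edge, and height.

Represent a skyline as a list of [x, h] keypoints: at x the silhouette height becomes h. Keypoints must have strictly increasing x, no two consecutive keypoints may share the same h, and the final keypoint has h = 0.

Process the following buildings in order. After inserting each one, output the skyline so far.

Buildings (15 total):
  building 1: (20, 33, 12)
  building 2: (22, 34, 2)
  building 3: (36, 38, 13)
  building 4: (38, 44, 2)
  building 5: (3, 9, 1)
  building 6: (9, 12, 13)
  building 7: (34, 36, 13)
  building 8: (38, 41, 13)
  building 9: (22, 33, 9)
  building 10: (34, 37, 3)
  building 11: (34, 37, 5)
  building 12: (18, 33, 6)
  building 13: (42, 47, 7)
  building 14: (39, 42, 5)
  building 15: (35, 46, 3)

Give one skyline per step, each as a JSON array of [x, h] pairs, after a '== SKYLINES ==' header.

== SKYLINES ==
[[20,12],[33,0]]
[[20,12],[33,2],[34,0]]
[[20,12],[33,2],[34,0],[36,13],[38,0]]
[[20,12],[33,2],[34,0],[36,13],[38,2],[44,0]]
[[3,1],[9,0],[20,12],[33,2],[34,0],[36,13],[38,2],[44,0]]
[[3,1],[9,13],[12,0],[20,12],[33,2],[34,0],[36,13],[38,2],[44,0]]
[[3,1],[9,13],[12,0],[20,12],[33,2],[34,13],[38,2],[44,0]]
[[3,1],[9,13],[12,0],[20,12],[33,2],[34,13],[41,2],[44,0]]
[[3,1],[9,13],[12,0],[20,12],[33,2],[34,13],[41,2],[44,0]]
[[3,1],[9,13],[12,0],[20,12],[33,2],[34,13],[41,2],[44,0]]
[[3,1],[9,13],[12,0],[20,12],[33,2],[34,13],[41,2],[44,0]]
[[3,1],[9,13],[12,0],[18,6],[20,12],[33,2],[34,13],[41,2],[44,0]]
[[3,1],[9,13],[12,0],[18,6],[20,12],[33,2],[34,13],[41,2],[42,7],[47,0]]
[[3,1],[9,13],[12,0],[18,6],[20,12],[33,2],[34,13],[41,5],[42,7],[47,0]]
[[3,1],[9,13],[12,0],[18,6],[20,12],[33,2],[34,13],[41,5],[42,7],[47,0]]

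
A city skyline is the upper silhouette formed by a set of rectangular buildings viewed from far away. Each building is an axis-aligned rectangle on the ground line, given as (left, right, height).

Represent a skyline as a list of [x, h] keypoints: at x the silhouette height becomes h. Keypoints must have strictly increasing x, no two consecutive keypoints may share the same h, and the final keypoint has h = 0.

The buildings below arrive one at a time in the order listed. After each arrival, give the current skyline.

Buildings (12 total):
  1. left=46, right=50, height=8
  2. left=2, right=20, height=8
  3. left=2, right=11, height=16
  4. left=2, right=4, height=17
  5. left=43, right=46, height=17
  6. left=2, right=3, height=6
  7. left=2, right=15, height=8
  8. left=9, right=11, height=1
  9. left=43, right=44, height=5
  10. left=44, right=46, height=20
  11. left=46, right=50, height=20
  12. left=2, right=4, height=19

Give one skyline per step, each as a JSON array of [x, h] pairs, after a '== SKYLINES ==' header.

== SKYLINES ==
[[46,8],[50,0]]
[[2,8],[20,0],[46,8],[50,0]]
[[2,16],[11,8],[20,0],[46,8],[50,0]]
[[2,17],[4,16],[11,8],[20,0],[46,8],[50,0]]
[[2,17],[4,16],[11,8],[20,0],[43,17],[46,8],[50,0]]
[[2,17],[4,16],[11,8],[20,0],[43,17],[46,8],[50,0]]
[[2,17],[4,16],[11,8],[20,0],[43,17],[46,8],[50,0]]
[[2,17],[4,16],[11,8],[20,0],[43,17],[46,8],[50,0]]
[[2,17],[4,16],[11,8],[20,0],[43,17],[46,8],[50,0]]
[[2,17],[4,16],[11,8],[20,0],[43,17],[44,20],[46,8],[50,0]]
[[2,17],[4,16],[11,8],[20,0],[43,17],[44,20],[50,0]]
[[2,19],[4,16],[11,8],[20,0],[43,17],[44,20],[50,0]]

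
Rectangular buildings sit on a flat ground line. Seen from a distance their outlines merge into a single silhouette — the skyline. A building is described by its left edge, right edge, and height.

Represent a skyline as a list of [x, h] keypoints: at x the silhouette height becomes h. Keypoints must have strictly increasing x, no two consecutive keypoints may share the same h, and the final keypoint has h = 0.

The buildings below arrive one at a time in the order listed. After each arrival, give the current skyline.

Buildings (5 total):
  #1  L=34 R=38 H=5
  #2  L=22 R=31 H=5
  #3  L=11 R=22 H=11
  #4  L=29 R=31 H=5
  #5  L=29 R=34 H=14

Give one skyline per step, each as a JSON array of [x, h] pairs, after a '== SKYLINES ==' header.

== SKYLINES ==
[[34,5],[38,0]]
[[22,5],[31,0],[34,5],[38,0]]
[[11,11],[22,5],[31,0],[34,5],[38,0]]
[[11,11],[22,5],[31,0],[34,5],[38,0]]
[[11,11],[22,5],[29,14],[34,5],[38,0]]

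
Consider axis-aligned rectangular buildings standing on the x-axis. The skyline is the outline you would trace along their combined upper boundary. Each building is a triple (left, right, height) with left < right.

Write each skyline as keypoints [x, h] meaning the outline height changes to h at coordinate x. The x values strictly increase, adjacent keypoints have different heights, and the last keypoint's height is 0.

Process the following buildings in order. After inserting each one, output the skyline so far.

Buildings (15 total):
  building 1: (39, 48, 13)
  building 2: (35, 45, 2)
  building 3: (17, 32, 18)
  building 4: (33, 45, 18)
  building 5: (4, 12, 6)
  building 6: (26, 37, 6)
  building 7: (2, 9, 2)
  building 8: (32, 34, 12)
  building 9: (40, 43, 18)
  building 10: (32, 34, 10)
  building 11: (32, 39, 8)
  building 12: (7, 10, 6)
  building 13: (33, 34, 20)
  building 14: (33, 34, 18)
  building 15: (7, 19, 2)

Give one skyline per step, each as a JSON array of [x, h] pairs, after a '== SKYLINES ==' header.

== SKYLINES ==
[[39,13],[48,0]]
[[35,2],[39,13],[48,0]]
[[17,18],[32,0],[35,2],[39,13],[48,0]]
[[17,18],[32,0],[33,18],[45,13],[48,0]]
[[4,6],[12,0],[17,18],[32,0],[33,18],[45,13],[48,0]]
[[4,6],[12,0],[17,18],[32,6],[33,18],[45,13],[48,0]]
[[2,2],[4,6],[12,0],[17,18],[32,6],[33,18],[45,13],[48,0]]
[[2,2],[4,6],[12,0],[17,18],[32,12],[33,18],[45,13],[48,0]]
[[2,2],[4,6],[12,0],[17,18],[32,12],[33,18],[45,13],[48,0]]
[[2,2],[4,6],[12,0],[17,18],[32,12],[33,18],[45,13],[48,0]]
[[2,2],[4,6],[12,0],[17,18],[32,12],[33,18],[45,13],[48,0]]
[[2,2],[4,6],[12,0],[17,18],[32,12],[33,18],[45,13],[48,0]]
[[2,2],[4,6],[12,0],[17,18],[32,12],[33,20],[34,18],[45,13],[48,0]]
[[2,2],[4,6],[12,0],[17,18],[32,12],[33,20],[34,18],[45,13],[48,0]]
[[2,2],[4,6],[12,2],[17,18],[32,12],[33,20],[34,18],[45,13],[48,0]]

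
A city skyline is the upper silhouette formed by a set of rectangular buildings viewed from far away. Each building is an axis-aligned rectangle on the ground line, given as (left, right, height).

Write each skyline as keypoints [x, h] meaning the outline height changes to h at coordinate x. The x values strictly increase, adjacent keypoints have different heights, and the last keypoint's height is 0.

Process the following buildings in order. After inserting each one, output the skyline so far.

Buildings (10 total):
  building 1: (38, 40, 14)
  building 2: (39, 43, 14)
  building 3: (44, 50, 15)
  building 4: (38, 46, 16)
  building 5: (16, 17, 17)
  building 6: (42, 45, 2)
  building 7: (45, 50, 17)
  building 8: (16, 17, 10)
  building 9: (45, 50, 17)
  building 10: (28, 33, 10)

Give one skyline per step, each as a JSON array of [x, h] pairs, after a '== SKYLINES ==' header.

== SKYLINES ==
[[38,14],[40,0]]
[[38,14],[43,0]]
[[38,14],[43,0],[44,15],[50,0]]
[[38,16],[46,15],[50,0]]
[[16,17],[17,0],[38,16],[46,15],[50,0]]
[[16,17],[17,0],[38,16],[46,15],[50,0]]
[[16,17],[17,0],[38,16],[45,17],[50,0]]
[[16,17],[17,0],[38,16],[45,17],[50,0]]
[[16,17],[17,0],[38,16],[45,17],[50,0]]
[[16,17],[17,0],[28,10],[33,0],[38,16],[45,17],[50,0]]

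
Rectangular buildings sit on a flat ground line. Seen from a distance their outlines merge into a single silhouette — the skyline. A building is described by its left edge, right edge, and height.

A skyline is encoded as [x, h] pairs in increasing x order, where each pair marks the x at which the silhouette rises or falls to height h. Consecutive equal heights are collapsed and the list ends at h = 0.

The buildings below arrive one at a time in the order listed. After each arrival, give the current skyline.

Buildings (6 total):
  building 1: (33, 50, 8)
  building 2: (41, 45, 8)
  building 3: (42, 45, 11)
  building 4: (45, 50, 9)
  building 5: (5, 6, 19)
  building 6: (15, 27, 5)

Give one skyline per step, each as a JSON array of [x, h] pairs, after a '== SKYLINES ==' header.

== SKYLINES ==
[[33,8],[50,0]]
[[33,8],[50,0]]
[[33,8],[42,11],[45,8],[50,0]]
[[33,8],[42,11],[45,9],[50,0]]
[[5,19],[6,0],[33,8],[42,11],[45,9],[50,0]]
[[5,19],[6,0],[15,5],[27,0],[33,8],[42,11],[45,9],[50,0]]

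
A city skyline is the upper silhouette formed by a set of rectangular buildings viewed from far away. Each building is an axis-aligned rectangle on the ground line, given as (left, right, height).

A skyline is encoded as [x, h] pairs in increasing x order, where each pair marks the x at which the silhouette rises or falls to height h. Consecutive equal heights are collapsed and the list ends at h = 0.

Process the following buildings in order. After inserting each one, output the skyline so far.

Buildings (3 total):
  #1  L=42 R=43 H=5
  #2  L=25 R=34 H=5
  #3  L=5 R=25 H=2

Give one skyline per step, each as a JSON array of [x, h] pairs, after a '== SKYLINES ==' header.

== SKYLINES ==
[[42,5],[43,0]]
[[25,5],[34,0],[42,5],[43,0]]
[[5,2],[25,5],[34,0],[42,5],[43,0]]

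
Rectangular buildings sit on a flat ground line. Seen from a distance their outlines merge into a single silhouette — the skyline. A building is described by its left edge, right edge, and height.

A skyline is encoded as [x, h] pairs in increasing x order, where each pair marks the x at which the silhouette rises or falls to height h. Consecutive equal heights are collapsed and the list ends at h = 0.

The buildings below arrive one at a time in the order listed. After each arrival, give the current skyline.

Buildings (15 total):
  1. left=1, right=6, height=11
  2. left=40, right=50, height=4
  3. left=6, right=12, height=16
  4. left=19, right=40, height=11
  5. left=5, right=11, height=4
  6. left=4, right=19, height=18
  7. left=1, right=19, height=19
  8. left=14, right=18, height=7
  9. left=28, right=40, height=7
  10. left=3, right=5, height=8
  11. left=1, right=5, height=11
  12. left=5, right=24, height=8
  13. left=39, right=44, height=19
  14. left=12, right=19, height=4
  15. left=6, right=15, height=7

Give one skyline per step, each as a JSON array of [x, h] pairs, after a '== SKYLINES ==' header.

== SKYLINES ==
[[1,11],[6,0]]
[[1,11],[6,0],[40,4],[50,0]]
[[1,11],[6,16],[12,0],[40,4],[50,0]]
[[1,11],[6,16],[12,0],[19,11],[40,4],[50,0]]
[[1,11],[6,16],[12,0],[19,11],[40,4],[50,0]]
[[1,11],[4,18],[19,11],[40,4],[50,0]]
[[1,19],[19,11],[40,4],[50,0]]
[[1,19],[19,11],[40,4],[50,0]]
[[1,19],[19,11],[40,4],[50,0]]
[[1,19],[19,11],[40,4],[50,0]]
[[1,19],[19,11],[40,4],[50,0]]
[[1,19],[19,11],[40,4],[50,0]]
[[1,19],[19,11],[39,19],[44,4],[50,0]]
[[1,19],[19,11],[39,19],[44,4],[50,0]]
[[1,19],[19,11],[39,19],[44,4],[50,0]]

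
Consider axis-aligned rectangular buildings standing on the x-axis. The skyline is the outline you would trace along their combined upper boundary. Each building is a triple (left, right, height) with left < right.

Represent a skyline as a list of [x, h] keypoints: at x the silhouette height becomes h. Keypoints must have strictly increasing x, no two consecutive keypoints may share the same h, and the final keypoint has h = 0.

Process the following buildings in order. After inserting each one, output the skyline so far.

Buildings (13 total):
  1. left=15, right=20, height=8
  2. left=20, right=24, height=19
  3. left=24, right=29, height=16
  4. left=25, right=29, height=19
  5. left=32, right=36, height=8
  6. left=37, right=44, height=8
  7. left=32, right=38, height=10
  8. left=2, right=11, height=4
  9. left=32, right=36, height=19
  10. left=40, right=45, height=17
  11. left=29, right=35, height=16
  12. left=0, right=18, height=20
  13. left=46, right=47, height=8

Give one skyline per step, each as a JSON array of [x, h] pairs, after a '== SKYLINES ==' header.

== SKYLINES ==
[[15,8],[20,0]]
[[15,8],[20,19],[24,0]]
[[15,8],[20,19],[24,16],[29,0]]
[[15,8],[20,19],[24,16],[25,19],[29,0]]
[[15,8],[20,19],[24,16],[25,19],[29,0],[32,8],[36,0]]
[[15,8],[20,19],[24,16],[25,19],[29,0],[32,8],[36,0],[37,8],[44,0]]
[[15,8],[20,19],[24,16],[25,19],[29,0],[32,10],[38,8],[44,0]]
[[2,4],[11,0],[15,8],[20,19],[24,16],[25,19],[29,0],[32,10],[38,8],[44,0]]
[[2,4],[11,0],[15,8],[20,19],[24,16],[25,19],[29,0],[32,19],[36,10],[38,8],[44,0]]
[[2,4],[11,0],[15,8],[20,19],[24,16],[25,19],[29,0],[32,19],[36,10],[38,8],[40,17],[45,0]]
[[2,4],[11,0],[15,8],[20,19],[24,16],[25,19],[29,16],[32,19],[36,10],[38,8],[40,17],[45,0]]
[[0,20],[18,8],[20,19],[24,16],[25,19],[29,16],[32,19],[36,10],[38,8],[40,17],[45,0]]
[[0,20],[18,8],[20,19],[24,16],[25,19],[29,16],[32,19],[36,10],[38,8],[40,17],[45,0],[46,8],[47,0]]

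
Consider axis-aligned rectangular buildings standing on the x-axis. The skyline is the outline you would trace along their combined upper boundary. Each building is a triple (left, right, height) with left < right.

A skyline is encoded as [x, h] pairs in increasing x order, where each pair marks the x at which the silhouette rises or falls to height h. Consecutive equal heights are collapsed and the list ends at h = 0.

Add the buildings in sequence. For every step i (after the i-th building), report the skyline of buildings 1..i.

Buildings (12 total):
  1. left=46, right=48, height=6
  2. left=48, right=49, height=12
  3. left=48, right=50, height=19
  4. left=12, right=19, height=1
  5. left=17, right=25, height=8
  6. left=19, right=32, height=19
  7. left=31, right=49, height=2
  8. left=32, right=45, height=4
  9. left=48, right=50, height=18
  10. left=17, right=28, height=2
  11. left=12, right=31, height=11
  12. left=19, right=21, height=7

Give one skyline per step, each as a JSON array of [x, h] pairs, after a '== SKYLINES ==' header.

== SKYLINES ==
[[46,6],[48,0]]
[[46,6],[48,12],[49,0]]
[[46,6],[48,19],[50,0]]
[[12,1],[19,0],[46,6],[48,19],[50,0]]
[[12,1],[17,8],[25,0],[46,6],[48,19],[50,0]]
[[12,1],[17,8],[19,19],[32,0],[46,6],[48,19],[50,0]]
[[12,1],[17,8],[19,19],[32,2],[46,6],[48,19],[50,0]]
[[12,1],[17,8],[19,19],[32,4],[45,2],[46,6],[48,19],[50,0]]
[[12,1],[17,8],[19,19],[32,4],[45,2],[46,6],[48,19],[50,0]]
[[12,1],[17,8],[19,19],[32,4],[45,2],[46,6],[48,19],[50,0]]
[[12,11],[19,19],[32,4],[45,2],[46,6],[48,19],[50,0]]
[[12,11],[19,19],[32,4],[45,2],[46,6],[48,19],[50,0]]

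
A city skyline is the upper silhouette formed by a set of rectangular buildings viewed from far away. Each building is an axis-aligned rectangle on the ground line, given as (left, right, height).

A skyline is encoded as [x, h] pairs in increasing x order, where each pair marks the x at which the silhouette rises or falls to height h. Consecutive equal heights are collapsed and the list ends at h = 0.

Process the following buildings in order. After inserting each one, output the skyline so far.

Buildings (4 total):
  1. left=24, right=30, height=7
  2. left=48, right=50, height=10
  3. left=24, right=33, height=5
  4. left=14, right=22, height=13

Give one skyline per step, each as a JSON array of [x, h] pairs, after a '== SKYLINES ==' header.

== SKYLINES ==
[[24,7],[30,0]]
[[24,7],[30,0],[48,10],[50,0]]
[[24,7],[30,5],[33,0],[48,10],[50,0]]
[[14,13],[22,0],[24,7],[30,5],[33,0],[48,10],[50,0]]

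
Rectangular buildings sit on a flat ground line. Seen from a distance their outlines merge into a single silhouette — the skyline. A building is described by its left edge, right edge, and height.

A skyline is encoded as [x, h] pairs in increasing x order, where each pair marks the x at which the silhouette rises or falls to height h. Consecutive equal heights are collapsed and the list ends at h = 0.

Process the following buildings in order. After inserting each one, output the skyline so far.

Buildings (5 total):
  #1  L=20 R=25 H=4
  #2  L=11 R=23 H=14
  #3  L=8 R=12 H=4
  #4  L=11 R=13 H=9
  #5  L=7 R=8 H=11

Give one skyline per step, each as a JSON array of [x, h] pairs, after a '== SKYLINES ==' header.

== SKYLINES ==
[[20,4],[25,0]]
[[11,14],[23,4],[25,0]]
[[8,4],[11,14],[23,4],[25,0]]
[[8,4],[11,14],[23,4],[25,0]]
[[7,11],[8,4],[11,14],[23,4],[25,0]]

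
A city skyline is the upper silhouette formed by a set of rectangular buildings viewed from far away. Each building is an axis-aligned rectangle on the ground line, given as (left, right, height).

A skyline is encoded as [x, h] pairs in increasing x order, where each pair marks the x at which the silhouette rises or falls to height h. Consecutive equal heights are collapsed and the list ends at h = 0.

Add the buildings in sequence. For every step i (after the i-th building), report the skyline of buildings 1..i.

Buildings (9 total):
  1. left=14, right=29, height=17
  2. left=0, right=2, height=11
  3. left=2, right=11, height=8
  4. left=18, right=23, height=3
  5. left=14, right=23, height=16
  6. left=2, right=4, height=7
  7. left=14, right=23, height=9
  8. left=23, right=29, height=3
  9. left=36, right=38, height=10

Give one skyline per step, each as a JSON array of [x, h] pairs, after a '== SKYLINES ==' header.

== SKYLINES ==
[[14,17],[29,0]]
[[0,11],[2,0],[14,17],[29,0]]
[[0,11],[2,8],[11,0],[14,17],[29,0]]
[[0,11],[2,8],[11,0],[14,17],[29,0]]
[[0,11],[2,8],[11,0],[14,17],[29,0]]
[[0,11],[2,8],[11,0],[14,17],[29,0]]
[[0,11],[2,8],[11,0],[14,17],[29,0]]
[[0,11],[2,8],[11,0],[14,17],[29,0]]
[[0,11],[2,8],[11,0],[14,17],[29,0],[36,10],[38,0]]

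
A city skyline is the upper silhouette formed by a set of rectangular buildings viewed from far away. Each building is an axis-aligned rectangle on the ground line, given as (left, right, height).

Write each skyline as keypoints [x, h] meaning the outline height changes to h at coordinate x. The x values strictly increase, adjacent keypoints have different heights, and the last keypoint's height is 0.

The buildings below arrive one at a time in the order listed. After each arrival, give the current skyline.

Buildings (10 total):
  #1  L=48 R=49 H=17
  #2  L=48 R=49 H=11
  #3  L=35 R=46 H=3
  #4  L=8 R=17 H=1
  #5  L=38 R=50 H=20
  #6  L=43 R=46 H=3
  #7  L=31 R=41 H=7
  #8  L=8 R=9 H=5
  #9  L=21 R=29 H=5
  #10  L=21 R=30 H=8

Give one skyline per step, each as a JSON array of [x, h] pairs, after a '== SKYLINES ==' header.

== SKYLINES ==
[[48,17],[49,0]]
[[48,17],[49,0]]
[[35,3],[46,0],[48,17],[49,0]]
[[8,1],[17,0],[35,3],[46,0],[48,17],[49,0]]
[[8,1],[17,0],[35,3],[38,20],[50,0]]
[[8,1],[17,0],[35,3],[38,20],[50,0]]
[[8,1],[17,0],[31,7],[38,20],[50,0]]
[[8,5],[9,1],[17,0],[31,7],[38,20],[50,0]]
[[8,5],[9,1],[17,0],[21,5],[29,0],[31,7],[38,20],[50,0]]
[[8,5],[9,1],[17,0],[21,8],[30,0],[31,7],[38,20],[50,0]]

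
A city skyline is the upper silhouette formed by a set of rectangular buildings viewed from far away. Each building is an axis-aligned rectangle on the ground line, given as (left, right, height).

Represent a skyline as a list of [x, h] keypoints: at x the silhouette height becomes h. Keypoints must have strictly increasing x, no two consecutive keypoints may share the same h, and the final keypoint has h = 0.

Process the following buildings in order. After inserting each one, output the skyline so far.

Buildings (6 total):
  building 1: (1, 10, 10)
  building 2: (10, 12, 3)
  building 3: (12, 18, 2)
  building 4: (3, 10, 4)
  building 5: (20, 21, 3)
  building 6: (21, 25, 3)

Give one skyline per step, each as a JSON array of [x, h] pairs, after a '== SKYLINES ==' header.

== SKYLINES ==
[[1,10],[10,0]]
[[1,10],[10,3],[12,0]]
[[1,10],[10,3],[12,2],[18,0]]
[[1,10],[10,3],[12,2],[18,0]]
[[1,10],[10,3],[12,2],[18,0],[20,3],[21,0]]
[[1,10],[10,3],[12,2],[18,0],[20,3],[25,0]]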